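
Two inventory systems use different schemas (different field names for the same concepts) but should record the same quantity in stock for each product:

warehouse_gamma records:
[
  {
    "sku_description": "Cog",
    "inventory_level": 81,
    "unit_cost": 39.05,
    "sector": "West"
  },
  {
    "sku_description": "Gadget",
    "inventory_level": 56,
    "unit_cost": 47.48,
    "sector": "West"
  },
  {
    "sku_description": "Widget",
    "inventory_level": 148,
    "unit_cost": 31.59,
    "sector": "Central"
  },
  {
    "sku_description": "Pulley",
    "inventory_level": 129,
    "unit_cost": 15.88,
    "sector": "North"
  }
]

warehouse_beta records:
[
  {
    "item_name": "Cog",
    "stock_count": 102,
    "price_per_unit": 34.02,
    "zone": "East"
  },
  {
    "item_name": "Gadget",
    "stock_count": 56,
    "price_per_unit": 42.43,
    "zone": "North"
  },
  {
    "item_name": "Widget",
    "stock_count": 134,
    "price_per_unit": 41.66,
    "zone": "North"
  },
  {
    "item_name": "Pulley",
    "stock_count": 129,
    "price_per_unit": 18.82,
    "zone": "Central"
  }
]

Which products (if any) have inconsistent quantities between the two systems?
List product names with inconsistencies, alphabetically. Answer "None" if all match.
Cog, Widget

Schema mappings:
- "sku_description" (warehouse_gamma) = "item_name" (warehouse_beta) = product name
- "inventory_level" (warehouse_gamma) = "stock_count" (warehouse_beta) = quantity

Comparison:
  Cog: 81 vs 102 - MISMATCH
  Gadget: 56 vs 56 - MATCH
  Widget: 148 vs 134 - MISMATCH
  Pulley: 129 vs 129 - MATCH

Products with inconsistencies: Cog, Widget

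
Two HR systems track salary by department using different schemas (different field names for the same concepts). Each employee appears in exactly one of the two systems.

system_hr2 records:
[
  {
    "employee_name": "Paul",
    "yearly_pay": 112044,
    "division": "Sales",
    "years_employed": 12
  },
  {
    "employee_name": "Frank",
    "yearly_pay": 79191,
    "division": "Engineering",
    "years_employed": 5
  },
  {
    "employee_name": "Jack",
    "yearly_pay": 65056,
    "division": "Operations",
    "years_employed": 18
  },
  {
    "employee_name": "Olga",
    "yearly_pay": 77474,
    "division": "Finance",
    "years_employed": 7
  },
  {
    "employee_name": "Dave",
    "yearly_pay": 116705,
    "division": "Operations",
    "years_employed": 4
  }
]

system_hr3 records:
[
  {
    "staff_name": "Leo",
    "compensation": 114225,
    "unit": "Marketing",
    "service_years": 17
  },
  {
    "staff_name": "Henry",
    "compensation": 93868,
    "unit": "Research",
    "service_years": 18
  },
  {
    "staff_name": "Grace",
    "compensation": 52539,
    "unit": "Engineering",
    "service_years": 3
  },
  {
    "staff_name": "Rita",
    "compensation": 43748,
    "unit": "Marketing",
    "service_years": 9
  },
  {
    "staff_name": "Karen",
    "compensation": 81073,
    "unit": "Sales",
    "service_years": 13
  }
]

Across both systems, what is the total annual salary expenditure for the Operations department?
181761

Schema mappings:
- "division" (system_hr2) = "unit" (system_hr3) = department
- "yearly_pay" (system_hr2) = "compensation" (system_hr3) = salary

Operations salaries from system_hr2: 181761
Operations salaries from system_hr3: 0

Total: 181761 + 0 = 181761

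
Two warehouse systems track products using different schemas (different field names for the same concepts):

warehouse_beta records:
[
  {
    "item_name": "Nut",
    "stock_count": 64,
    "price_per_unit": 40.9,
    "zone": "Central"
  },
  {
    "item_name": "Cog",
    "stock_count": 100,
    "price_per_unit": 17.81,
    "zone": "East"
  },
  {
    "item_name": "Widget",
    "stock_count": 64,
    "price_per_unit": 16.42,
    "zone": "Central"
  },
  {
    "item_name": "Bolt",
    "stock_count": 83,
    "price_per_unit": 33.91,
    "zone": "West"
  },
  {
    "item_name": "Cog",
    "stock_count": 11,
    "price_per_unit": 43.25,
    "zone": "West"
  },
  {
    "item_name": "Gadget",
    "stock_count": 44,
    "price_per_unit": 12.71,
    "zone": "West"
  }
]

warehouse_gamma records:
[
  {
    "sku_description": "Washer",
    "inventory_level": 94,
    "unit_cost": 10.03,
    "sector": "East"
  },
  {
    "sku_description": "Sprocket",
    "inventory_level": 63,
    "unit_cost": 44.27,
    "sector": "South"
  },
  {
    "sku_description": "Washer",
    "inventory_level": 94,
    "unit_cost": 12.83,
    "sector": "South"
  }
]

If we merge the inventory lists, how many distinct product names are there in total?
7

Schema mapping: "item_name" (warehouse_beta) = "sku_description" (warehouse_gamma) = product name

Products in warehouse_beta: ['Bolt', 'Cog', 'Gadget', 'Nut', 'Widget']
Products in warehouse_gamma: ['Sprocket', 'Washer']

Union (unique products): ['Bolt', 'Cog', 'Gadget', 'Nut', 'Sprocket', 'Washer', 'Widget']
Count: 7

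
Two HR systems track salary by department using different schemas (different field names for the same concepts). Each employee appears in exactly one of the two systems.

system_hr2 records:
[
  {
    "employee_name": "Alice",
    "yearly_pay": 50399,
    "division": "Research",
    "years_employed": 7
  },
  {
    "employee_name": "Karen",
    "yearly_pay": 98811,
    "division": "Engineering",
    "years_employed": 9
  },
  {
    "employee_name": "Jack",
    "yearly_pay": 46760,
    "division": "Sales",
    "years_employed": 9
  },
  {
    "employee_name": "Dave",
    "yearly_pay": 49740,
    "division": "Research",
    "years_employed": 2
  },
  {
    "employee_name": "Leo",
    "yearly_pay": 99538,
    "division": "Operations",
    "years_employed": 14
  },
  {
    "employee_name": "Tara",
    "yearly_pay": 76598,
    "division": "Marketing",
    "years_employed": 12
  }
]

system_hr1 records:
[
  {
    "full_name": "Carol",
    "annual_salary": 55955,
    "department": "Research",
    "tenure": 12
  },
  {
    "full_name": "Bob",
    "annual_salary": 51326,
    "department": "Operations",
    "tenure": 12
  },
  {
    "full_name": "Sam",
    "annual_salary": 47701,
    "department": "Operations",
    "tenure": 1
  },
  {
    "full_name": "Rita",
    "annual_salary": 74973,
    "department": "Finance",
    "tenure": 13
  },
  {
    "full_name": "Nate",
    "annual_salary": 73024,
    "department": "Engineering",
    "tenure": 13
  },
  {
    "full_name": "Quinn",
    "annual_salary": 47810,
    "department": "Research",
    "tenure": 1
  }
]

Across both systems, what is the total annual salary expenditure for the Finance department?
74973

Schema mappings:
- "division" (system_hr2) = "department" (system_hr1) = department
- "yearly_pay" (system_hr2) = "annual_salary" (system_hr1) = salary

Finance salaries from system_hr2: 0
Finance salaries from system_hr1: 74973

Total: 0 + 74973 = 74973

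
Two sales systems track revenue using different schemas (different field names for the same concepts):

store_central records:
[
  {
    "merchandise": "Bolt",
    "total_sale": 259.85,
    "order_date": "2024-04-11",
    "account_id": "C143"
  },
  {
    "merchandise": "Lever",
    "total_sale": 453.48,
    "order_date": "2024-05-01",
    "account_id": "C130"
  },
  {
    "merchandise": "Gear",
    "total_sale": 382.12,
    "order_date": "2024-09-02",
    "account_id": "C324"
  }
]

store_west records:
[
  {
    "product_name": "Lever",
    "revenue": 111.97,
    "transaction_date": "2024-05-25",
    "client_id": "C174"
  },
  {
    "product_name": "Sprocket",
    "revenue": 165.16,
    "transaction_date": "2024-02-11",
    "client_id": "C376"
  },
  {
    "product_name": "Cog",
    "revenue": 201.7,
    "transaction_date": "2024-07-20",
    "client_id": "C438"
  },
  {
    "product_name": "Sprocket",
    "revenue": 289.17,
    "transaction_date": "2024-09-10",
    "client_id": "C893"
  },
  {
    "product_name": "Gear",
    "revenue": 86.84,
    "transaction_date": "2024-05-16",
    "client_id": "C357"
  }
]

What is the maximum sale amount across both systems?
453.48

Reconcile: "total_sale" (store_central) = "revenue" (store_west) = sale amount

Maximum in store_central: 453.48
Maximum in store_west: 289.17

Overall maximum: max(453.48, 289.17) = 453.48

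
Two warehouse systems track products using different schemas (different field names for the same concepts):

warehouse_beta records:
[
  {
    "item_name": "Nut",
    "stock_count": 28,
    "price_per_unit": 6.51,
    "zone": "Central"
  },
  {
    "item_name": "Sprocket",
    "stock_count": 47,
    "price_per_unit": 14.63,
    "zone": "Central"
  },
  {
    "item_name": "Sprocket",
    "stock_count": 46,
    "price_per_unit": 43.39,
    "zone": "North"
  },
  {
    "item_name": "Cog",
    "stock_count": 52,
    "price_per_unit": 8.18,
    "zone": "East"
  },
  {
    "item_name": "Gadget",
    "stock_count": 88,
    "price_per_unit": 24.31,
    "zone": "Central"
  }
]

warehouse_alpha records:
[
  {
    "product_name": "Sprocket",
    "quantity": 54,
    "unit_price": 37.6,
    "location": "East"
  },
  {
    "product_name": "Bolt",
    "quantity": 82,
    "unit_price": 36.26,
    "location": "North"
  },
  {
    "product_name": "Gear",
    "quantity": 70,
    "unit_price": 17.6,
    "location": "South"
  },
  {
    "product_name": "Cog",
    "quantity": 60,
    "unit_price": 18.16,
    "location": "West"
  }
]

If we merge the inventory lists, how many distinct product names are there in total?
6

Schema mapping: "item_name" (warehouse_beta) = "product_name" (warehouse_alpha) = product name

Products in warehouse_beta: ['Cog', 'Gadget', 'Nut', 'Sprocket']
Products in warehouse_alpha: ['Bolt', 'Cog', 'Gear', 'Sprocket']

Union (unique products): ['Bolt', 'Cog', 'Gadget', 'Gear', 'Nut', 'Sprocket']
Count: 6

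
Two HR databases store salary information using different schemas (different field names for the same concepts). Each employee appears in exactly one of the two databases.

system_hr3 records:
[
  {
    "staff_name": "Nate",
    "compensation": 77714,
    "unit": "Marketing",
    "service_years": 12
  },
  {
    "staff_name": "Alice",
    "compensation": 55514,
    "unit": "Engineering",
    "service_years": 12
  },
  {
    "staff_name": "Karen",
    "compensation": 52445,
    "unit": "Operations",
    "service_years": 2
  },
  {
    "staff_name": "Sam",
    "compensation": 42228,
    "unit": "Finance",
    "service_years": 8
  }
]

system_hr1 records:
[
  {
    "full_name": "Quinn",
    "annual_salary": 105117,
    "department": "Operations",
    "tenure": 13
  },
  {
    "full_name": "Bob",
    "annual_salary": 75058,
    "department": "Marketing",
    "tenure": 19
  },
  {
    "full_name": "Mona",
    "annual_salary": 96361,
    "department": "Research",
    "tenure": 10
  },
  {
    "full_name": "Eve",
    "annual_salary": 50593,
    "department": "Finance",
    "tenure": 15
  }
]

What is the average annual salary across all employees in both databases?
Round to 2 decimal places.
69378.75

Schema mapping: "compensation" (system_hr3) = "annual_salary" (system_hr1) = annual salary

All salaries: [77714, 55514, 52445, 42228, 105117, 75058, 96361, 50593]
Sum: 555030
Count: 8
Average: 555030 / 8 = 69378.75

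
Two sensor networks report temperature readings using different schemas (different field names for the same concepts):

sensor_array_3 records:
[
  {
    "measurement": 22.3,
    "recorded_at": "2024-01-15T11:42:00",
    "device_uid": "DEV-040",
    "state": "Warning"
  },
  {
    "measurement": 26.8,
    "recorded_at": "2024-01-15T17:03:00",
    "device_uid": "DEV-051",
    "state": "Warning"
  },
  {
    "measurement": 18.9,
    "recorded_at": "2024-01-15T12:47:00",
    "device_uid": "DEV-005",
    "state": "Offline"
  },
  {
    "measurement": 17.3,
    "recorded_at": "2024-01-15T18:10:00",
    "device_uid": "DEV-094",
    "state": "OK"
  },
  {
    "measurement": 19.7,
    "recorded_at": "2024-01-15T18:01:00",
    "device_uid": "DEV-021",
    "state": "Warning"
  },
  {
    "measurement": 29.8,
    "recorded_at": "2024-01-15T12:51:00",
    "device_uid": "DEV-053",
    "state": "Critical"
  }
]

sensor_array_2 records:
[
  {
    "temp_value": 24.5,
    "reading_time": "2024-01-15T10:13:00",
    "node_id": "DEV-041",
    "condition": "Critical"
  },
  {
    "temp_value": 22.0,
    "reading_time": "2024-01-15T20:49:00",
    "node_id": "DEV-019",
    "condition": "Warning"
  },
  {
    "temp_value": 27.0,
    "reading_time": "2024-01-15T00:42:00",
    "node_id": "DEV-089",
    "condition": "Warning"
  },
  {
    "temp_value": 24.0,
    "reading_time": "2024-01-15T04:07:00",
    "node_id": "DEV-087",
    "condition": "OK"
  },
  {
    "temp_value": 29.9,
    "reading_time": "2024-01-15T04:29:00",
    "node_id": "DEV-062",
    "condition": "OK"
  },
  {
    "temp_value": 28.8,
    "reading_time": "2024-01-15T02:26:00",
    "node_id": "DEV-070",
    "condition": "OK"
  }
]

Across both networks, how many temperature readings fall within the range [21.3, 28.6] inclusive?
6

Schema mapping: "measurement" (sensor_array_3) = "temp_value" (sensor_array_2) = temperature

Readings in [21.3, 28.6] from sensor_array_3: 2
Readings in [21.3, 28.6] from sensor_array_2: 4

Total count: 2 + 4 = 6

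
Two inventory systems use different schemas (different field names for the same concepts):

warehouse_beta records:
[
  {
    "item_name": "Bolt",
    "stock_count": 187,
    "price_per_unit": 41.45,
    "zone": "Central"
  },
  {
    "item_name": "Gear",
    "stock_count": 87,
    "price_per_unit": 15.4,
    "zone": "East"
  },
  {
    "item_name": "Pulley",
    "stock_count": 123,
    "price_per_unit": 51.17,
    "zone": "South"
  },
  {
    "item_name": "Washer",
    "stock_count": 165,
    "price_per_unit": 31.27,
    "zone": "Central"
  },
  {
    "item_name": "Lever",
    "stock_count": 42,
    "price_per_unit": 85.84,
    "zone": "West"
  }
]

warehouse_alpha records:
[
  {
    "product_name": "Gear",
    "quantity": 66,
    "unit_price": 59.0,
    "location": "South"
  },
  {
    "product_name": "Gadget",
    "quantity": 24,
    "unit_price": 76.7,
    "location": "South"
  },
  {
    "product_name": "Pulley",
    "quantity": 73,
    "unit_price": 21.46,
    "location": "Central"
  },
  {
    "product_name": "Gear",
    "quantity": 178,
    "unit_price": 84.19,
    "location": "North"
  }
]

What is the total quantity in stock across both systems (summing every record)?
945

To reconcile these schemas, identify the field holding the quantity in stock in each system:
1. In warehouse_beta it is "stock_count"
2. In warehouse_alpha it is "quantity"

From warehouse_beta: 187 + 87 + 123 + 165 + 42 = 604
From warehouse_alpha: 66 + 24 + 73 + 178 = 341

Total: 604 + 341 = 945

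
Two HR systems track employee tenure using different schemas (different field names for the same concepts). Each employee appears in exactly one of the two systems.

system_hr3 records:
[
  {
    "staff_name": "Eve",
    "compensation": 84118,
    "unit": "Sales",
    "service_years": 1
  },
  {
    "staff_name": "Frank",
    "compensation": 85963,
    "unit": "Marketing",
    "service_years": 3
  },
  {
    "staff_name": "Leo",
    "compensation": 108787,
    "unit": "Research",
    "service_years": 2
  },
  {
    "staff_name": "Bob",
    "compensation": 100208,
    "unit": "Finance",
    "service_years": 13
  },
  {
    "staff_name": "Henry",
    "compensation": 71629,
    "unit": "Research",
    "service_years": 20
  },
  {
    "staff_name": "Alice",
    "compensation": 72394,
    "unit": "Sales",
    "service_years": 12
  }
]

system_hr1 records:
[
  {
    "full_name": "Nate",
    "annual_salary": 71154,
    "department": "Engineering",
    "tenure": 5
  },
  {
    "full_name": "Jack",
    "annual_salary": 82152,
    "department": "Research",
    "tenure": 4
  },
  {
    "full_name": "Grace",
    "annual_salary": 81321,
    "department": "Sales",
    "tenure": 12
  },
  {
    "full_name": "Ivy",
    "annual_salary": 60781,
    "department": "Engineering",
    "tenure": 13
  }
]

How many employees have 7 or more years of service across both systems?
5

Reconcile schemas: "service_years" (system_hr3) = "tenure" (system_hr1) = years of service

From system_hr3: 3 employees with >= 7 years
From system_hr1: 2 employees with >= 7 years

Total: 3 + 2 = 5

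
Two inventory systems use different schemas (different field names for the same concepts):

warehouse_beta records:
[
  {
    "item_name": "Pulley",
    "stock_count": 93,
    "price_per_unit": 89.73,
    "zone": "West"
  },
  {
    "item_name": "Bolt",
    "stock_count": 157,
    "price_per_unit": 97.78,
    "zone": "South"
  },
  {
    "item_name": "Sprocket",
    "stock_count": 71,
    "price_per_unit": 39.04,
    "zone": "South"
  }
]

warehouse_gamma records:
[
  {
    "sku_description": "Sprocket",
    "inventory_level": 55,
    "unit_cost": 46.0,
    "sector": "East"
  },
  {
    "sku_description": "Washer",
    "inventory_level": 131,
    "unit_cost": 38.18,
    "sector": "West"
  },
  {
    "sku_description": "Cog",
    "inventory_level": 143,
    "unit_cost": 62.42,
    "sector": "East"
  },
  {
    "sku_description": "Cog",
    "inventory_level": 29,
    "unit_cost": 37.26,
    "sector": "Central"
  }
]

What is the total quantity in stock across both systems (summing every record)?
679

To reconcile these schemas, identify the field holding the quantity in stock in each system:
1. In warehouse_beta it is "stock_count"
2. In warehouse_gamma it is "inventory_level"

From warehouse_beta: 93 + 157 + 71 = 321
From warehouse_gamma: 55 + 131 + 143 + 29 = 358

Total: 321 + 358 = 679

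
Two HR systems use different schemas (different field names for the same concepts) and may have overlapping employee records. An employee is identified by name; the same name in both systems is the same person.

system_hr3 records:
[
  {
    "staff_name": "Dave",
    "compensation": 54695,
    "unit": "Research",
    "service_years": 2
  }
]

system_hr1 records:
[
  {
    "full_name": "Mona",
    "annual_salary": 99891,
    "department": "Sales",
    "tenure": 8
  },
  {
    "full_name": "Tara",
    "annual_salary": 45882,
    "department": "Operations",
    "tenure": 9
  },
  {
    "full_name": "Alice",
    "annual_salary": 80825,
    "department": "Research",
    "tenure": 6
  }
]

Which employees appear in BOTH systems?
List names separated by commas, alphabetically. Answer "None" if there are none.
None

Schema mapping: "staff_name" (system_hr3) = "full_name" (system_hr1) = employee name

Names in system_hr3: ['Dave']
Names in system_hr1: ['Alice', 'Mona', 'Tara']

Intersection: None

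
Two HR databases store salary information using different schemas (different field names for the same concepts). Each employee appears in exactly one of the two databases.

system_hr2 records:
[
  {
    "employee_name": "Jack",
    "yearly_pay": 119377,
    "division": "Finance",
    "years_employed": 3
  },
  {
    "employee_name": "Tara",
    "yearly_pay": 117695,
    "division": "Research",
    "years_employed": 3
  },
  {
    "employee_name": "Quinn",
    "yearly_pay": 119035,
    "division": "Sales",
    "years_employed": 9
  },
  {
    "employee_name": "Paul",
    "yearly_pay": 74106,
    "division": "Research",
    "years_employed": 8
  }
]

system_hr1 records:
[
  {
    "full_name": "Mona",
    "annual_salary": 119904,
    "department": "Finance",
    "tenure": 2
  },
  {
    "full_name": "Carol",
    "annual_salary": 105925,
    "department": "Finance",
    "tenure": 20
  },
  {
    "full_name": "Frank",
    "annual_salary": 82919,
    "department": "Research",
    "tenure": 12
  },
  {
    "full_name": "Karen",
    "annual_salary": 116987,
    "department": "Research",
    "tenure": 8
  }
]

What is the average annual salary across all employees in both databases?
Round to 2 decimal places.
106993.50

Schema mapping: "yearly_pay" (system_hr2) = "annual_salary" (system_hr1) = annual salary

All salaries: [119377, 117695, 119035, 74106, 119904, 105925, 82919, 116987]
Sum: 855948
Count: 8
Average: 855948 / 8 = 106993.50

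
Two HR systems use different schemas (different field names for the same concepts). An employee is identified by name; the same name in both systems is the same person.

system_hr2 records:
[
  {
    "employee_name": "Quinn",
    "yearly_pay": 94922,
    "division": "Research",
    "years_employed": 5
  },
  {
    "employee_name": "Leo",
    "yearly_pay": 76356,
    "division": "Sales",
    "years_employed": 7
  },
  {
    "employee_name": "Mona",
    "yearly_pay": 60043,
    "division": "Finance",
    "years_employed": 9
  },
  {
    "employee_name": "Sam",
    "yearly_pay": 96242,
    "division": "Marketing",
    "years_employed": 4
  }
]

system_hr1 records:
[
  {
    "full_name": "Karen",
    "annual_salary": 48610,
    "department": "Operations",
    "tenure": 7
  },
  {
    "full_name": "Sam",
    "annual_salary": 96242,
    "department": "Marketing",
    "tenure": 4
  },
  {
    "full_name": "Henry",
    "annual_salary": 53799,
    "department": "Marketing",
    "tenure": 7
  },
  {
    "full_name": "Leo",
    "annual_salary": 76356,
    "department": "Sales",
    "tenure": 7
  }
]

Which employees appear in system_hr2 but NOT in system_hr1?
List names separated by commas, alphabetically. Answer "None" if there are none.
Mona, Quinn

Schema mapping: "employee_name" (system_hr2) = "full_name" (system_hr1) = employee name

Names in system_hr2: ['Leo', 'Mona', 'Quinn', 'Sam']
Names in system_hr1: ['Henry', 'Karen', 'Leo', 'Sam']

In system_hr2 but not system_hr1: ['Mona', 'Quinn']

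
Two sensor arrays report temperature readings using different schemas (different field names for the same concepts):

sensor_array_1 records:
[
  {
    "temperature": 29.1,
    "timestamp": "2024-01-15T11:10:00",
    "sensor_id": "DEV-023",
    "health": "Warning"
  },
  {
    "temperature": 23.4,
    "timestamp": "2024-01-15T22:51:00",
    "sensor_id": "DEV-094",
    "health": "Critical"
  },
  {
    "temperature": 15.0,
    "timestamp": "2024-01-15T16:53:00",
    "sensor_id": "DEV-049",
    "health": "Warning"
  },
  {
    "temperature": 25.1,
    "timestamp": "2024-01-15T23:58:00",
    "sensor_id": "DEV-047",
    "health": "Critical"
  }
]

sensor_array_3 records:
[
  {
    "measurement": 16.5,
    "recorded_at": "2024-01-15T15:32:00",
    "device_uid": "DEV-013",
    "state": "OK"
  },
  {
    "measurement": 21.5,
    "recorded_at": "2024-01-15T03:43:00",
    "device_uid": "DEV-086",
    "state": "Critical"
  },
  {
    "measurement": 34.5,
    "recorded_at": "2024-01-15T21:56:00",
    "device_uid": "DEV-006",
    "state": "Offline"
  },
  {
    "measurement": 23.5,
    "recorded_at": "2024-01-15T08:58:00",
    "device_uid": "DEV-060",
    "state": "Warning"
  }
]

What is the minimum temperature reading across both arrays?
15.0

Schema mapping: "temperature" (sensor_array_1) = "measurement" (sensor_array_3) = temperature reading

Minimum in sensor_array_1: 15.0
Minimum in sensor_array_3: 16.5

Overall minimum: min(15.0, 16.5) = 15.0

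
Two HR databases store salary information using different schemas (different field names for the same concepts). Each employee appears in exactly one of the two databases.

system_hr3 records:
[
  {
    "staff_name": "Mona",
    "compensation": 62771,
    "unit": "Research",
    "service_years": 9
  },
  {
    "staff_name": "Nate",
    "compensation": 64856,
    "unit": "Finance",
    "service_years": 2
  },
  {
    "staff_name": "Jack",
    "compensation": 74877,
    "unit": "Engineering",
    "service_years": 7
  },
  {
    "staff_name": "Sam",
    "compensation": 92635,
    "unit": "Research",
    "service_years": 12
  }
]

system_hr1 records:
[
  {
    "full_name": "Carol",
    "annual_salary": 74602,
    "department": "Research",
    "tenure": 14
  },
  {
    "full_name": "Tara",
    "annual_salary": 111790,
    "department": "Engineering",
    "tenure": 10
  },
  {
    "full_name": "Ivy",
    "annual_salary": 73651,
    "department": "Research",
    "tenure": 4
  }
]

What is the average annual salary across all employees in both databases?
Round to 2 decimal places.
79311.71

Schema mapping: "compensation" (system_hr3) = "annual_salary" (system_hr1) = annual salary

All salaries: [62771, 64856, 74877, 92635, 74602, 111790, 73651]
Sum: 555182
Count: 7
Average: 555182 / 7 = 79311.71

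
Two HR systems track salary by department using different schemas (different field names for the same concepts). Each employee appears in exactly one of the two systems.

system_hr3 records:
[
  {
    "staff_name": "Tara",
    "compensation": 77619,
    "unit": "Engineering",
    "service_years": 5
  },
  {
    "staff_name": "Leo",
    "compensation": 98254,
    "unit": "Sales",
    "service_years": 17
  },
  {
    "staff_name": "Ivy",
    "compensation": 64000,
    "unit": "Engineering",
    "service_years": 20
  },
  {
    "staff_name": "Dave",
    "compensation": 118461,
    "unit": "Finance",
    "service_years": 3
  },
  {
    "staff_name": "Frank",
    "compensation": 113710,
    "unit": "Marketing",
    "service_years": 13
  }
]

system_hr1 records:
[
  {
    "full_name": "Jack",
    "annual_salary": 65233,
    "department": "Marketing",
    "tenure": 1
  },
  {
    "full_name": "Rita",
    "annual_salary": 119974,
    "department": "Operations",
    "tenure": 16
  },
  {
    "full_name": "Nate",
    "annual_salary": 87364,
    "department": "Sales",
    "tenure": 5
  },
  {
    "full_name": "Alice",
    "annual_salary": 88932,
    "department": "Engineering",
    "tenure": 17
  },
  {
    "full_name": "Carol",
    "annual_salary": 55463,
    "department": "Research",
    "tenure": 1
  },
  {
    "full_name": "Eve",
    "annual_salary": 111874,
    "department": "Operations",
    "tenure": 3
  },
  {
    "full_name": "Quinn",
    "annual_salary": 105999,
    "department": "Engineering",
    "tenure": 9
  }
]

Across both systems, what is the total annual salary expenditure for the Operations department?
231848

Schema mappings:
- "unit" (system_hr3) = "department" (system_hr1) = department
- "compensation" (system_hr3) = "annual_salary" (system_hr1) = salary

Operations salaries from system_hr3: 0
Operations salaries from system_hr1: 231848

Total: 0 + 231848 = 231848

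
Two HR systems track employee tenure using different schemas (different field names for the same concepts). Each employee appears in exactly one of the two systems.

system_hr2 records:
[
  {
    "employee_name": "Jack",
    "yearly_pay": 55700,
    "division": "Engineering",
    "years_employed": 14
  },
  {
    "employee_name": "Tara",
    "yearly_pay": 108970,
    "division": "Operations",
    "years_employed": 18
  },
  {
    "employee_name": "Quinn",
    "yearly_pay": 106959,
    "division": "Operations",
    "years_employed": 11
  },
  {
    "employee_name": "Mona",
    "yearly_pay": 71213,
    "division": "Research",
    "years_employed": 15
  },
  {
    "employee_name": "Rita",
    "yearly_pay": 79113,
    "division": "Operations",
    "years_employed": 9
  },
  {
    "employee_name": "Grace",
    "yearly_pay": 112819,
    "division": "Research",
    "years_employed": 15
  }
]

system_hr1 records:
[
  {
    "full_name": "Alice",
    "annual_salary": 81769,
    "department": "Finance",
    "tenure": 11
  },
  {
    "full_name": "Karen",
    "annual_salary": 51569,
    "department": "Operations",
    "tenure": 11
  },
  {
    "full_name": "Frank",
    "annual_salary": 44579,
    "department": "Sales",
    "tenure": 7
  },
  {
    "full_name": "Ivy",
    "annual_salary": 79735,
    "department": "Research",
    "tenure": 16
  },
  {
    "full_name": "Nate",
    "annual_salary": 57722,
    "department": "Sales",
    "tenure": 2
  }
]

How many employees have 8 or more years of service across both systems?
9

Reconcile schemas: "years_employed" (system_hr2) = "tenure" (system_hr1) = years of service

From system_hr2: 6 employees with >= 8 years
From system_hr1: 3 employees with >= 8 years

Total: 6 + 3 = 9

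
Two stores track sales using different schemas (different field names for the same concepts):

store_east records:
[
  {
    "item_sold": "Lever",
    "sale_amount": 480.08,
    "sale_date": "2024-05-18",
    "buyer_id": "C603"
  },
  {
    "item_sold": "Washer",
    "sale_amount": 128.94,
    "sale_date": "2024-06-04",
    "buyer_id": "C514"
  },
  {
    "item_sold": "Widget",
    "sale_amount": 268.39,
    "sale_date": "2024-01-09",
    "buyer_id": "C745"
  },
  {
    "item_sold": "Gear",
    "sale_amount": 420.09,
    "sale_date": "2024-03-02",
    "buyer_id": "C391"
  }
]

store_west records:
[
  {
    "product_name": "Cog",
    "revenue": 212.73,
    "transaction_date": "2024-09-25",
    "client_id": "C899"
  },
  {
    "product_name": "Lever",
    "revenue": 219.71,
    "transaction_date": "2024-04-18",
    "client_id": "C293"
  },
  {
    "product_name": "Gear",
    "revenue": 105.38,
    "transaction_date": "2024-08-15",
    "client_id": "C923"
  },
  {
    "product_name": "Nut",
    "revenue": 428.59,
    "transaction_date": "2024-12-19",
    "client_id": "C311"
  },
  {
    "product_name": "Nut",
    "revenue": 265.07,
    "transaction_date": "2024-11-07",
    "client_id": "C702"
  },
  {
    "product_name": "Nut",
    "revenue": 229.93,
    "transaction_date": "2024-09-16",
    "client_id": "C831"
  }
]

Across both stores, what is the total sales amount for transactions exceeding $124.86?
2653.53

Schema mapping: "sale_amount" (store_east) = "revenue" (store_west) = sale amount

Sum of sales > $124.86 in store_east: 1297.5
Sum of sales > $124.86 in store_west: 1356.03

Total: 1297.5 + 1356.03 = 2653.53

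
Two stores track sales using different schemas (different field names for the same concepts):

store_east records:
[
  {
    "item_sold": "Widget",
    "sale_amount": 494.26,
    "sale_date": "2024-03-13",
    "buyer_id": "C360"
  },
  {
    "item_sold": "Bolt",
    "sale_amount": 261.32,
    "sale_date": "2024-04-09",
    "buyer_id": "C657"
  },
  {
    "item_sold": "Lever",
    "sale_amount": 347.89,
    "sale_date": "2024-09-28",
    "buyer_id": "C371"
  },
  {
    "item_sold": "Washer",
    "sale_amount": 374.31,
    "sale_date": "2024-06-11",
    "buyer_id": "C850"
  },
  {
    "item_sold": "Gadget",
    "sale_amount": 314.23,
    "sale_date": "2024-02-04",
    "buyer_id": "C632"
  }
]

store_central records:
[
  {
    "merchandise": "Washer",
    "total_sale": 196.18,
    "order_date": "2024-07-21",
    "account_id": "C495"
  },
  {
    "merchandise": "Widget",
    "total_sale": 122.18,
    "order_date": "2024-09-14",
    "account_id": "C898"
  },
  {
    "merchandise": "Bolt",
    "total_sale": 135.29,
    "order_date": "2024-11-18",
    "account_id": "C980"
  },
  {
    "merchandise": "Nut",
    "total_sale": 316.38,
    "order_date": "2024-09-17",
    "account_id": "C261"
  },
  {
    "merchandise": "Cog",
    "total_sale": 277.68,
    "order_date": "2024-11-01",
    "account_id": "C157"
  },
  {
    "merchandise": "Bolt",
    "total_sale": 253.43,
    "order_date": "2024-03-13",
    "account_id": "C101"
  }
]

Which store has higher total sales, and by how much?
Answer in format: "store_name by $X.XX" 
store_east by $490.87

Schema mapping: "sale_amount" (store_east) = "total_sale" (store_central) = sale amount

Total for store_east: 1792.01
Total for store_central: 1301.14

Difference: |1792.01 - 1301.14| = 490.87
store_east has higher sales by $490.87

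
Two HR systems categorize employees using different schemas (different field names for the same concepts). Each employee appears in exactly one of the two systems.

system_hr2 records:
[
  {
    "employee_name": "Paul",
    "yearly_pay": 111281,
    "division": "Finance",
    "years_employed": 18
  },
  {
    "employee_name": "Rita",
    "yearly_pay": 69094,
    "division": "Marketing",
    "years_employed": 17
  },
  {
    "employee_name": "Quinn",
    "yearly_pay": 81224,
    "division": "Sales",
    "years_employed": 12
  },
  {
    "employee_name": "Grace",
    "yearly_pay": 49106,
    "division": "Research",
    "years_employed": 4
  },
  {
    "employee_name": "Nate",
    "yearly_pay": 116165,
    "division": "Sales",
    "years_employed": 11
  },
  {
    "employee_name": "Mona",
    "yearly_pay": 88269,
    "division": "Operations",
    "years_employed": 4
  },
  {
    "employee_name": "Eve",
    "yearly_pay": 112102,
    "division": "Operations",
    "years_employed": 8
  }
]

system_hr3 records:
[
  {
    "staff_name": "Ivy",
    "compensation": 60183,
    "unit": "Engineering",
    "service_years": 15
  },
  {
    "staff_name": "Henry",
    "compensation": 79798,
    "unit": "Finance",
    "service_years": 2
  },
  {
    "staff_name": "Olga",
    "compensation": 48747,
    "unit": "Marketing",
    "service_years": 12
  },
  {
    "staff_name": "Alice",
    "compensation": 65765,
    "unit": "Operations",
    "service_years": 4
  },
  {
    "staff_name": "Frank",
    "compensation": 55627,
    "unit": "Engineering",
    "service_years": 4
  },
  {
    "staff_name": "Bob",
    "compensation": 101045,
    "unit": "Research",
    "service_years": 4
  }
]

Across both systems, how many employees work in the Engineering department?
2

Schema mapping: "division" (system_hr2) = "unit" (system_hr3) = department

Engineering employees in system_hr2: 0
Engineering employees in system_hr3: 2

Total in Engineering: 0 + 2 = 2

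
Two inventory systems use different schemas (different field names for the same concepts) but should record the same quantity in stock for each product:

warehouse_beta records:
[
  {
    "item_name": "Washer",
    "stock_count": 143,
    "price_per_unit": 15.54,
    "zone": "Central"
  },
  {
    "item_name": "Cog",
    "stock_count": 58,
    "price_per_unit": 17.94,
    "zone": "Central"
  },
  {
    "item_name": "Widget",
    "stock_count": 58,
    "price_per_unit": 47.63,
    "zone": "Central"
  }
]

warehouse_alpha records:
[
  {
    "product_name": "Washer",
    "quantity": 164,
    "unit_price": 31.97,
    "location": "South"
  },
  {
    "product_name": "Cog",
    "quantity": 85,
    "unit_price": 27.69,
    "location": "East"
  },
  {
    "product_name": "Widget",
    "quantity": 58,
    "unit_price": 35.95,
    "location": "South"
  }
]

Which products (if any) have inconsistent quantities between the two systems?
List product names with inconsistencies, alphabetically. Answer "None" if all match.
Cog, Washer

Schema mappings:
- "item_name" (warehouse_beta) = "product_name" (warehouse_alpha) = product name
- "stock_count" (warehouse_beta) = "quantity" (warehouse_alpha) = quantity

Comparison:
  Washer: 143 vs 164 - MISMATCH
  Cog: 58 vs 85 - MISMATCH
  Widget: 58 vs 58 - MATCH

Products with inconsistencies: Cog, Washer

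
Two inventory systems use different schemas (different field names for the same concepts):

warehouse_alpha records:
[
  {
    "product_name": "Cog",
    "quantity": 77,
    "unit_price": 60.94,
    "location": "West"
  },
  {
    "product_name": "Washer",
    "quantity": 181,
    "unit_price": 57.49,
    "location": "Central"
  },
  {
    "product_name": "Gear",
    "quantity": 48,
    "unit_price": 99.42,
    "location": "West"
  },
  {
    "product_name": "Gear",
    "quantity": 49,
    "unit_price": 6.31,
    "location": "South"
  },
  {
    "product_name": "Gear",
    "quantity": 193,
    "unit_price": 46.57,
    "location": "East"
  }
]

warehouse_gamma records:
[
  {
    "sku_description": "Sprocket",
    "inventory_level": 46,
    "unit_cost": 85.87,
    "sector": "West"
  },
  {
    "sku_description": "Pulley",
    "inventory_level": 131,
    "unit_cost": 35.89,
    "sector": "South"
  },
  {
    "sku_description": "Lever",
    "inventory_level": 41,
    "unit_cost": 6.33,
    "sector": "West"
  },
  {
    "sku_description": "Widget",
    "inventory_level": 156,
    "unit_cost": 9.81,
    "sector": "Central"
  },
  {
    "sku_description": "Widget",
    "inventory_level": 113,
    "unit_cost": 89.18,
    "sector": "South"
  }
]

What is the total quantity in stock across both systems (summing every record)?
1035

To reconcile these schemas, identify the field holding the quantity in stock in each system:
1. In warehouse_alpha it is "quantity"
2. In warehouse_gamma it is "inventory_level"

From warehouse_alpha: 77 + 181 + 48 + 49 + 193 = 548
From warehouse_gamma: 46 + 131 + 41 + 156 + 113 = 487

Total: 548 + 487 = 1035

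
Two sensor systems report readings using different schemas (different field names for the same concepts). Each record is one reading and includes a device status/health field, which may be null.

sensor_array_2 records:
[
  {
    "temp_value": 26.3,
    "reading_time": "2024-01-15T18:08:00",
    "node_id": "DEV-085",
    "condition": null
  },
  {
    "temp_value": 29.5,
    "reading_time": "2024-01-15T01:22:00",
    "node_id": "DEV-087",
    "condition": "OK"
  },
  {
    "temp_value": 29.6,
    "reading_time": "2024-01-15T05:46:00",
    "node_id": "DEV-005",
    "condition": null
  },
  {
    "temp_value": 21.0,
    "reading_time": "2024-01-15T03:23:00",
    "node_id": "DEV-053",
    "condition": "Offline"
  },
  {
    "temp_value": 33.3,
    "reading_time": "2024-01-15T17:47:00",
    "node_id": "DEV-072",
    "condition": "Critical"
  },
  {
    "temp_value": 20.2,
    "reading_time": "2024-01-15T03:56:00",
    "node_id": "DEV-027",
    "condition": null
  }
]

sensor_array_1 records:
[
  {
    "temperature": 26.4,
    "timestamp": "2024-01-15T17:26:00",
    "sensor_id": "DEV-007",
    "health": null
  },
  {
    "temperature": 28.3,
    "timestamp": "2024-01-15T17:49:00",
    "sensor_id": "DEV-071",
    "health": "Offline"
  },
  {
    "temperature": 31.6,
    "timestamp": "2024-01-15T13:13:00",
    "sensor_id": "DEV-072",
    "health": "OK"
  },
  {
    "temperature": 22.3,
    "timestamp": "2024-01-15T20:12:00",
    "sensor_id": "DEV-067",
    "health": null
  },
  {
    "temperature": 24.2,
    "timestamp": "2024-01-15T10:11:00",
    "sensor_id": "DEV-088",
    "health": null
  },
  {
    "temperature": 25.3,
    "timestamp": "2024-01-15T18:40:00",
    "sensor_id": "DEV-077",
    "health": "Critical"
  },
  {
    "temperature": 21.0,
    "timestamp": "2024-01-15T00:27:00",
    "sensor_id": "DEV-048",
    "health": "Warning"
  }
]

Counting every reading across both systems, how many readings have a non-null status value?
7

Schema mapping: "condition" (sensor_array_2) = "health" (sensor_array_1) = status

Non-null in sensor_array_2: 3
Non-null in sensor_array_1: 4

Total non-null: 3 + 4 = 7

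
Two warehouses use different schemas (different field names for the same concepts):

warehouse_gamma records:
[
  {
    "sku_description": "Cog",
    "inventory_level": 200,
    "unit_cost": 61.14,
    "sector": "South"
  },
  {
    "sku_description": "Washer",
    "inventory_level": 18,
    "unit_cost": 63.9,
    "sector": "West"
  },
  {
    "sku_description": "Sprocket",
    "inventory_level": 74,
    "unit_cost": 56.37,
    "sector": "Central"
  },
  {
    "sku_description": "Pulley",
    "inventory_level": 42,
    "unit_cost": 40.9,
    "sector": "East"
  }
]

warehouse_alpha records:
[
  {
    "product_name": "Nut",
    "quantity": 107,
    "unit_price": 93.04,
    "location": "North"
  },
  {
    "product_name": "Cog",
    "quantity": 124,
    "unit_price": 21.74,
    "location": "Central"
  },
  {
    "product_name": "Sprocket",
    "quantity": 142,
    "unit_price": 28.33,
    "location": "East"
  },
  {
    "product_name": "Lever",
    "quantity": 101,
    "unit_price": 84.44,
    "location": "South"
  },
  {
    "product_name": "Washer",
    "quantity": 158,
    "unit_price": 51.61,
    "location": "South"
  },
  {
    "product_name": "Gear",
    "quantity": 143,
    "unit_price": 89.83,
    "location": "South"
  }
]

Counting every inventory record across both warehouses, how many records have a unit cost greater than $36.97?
8

Schema mapping: "unit_cost" (warehouse_gamma) = "unit_price" (warehouse_alpha) = unit cost

Records > $36.97 in warehouse_gamma: 4
Records > $36.97 in warehouse_alpha: 4

Total count: 4 + 4 = 8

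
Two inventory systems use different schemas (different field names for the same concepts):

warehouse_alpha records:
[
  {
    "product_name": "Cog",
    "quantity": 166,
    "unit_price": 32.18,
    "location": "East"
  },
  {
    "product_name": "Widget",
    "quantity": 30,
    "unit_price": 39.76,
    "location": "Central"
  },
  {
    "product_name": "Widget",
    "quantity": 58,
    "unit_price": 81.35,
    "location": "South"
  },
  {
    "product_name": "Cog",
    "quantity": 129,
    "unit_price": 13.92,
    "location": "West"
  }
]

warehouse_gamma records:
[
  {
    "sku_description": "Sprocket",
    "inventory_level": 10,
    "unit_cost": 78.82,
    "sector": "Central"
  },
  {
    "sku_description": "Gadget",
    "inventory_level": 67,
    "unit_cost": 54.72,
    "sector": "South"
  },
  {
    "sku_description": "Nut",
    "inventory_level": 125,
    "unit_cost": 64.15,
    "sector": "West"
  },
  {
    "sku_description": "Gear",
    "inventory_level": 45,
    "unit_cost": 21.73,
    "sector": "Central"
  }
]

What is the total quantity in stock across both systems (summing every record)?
630

To reconcile these schemas, identify the field holding the quantity in stock in each system:
1. In warehouse_alpha it is "quantity"
2. In warehouse_gamma it is "inventory_level"

From warehouse_alpha: 166 + 30 + 58 + 129 = 383
From warehouse_gamma: 10 + 67 + 125 + 45 = 247

Total: 383 + 247 = 630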